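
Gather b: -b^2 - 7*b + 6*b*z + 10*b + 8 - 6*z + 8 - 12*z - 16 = -b^2 + b*(6*z + 3) - 18*z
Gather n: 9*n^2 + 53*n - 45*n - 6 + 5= 9*n^2 + 8*n - 1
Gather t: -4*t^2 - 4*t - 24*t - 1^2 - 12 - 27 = -4*t^2 - 28*t - 40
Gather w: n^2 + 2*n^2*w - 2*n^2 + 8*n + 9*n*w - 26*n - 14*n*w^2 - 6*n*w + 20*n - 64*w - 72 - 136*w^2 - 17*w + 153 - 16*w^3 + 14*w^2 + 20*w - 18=-n^2 + 2*n - 16*w^3 + w^2*(-14*n - 122) + w*(2*n^2 + 3*n - 61) + 63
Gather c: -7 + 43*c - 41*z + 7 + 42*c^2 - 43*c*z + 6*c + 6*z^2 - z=42*c^2 + c*(49 - 43*z) + 6*z^2 - 42*z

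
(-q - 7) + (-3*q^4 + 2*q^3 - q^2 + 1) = -3*q^4 + 2*q^3 - q^2 - q - 6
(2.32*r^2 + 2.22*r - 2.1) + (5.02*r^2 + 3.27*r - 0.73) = 7.34*r^2 + 5.49*r - 2.83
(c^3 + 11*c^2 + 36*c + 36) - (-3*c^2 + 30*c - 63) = c^3 + 14*c^2 + 6*c + 99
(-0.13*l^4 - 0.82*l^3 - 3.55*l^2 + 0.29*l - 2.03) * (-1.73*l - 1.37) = 0.2249*l^5 + 1.5967*l^4 + 7.2649*l^3 + 4.3618*l^2 + 3.1146*l + 2.7811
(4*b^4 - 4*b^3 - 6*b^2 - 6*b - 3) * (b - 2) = 4*b^5 - 12*b^4 + 2*b^3 + 6*b^2 + 9*b + 6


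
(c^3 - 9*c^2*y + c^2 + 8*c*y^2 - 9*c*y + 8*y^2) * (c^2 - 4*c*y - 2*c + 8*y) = c^5 - 13*c^4*y - c^4 + 44*c^3*y^2 + 13*c^3*y - 2*c^3 - 32*c^2*y^3 - 44*c^2*y^2 + 26*c^2*y + 32*c*y^3 - 88*c*y^2 + 64*y^3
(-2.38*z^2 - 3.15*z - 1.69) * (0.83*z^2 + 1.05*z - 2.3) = -1.9754*z^4 - 5.1135*z^3 + 0.763799999999999*z^2 + 5.4705*z + 3.887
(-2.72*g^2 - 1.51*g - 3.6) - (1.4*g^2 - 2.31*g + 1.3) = -4.12*g^2 + 0.8*g - 4.9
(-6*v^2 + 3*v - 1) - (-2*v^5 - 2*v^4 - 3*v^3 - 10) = 2*v^5 + 2*v^4 + 3*v^3 - 6*v^2 + 3*v + 9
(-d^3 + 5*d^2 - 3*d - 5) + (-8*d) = -d^3 + 5*d^2 - 11*d - 5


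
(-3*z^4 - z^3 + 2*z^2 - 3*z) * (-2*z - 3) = 6*z^5 + 11*z^4 - z^3 + 9*z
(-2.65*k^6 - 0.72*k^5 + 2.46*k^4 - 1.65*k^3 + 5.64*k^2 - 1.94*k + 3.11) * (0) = 0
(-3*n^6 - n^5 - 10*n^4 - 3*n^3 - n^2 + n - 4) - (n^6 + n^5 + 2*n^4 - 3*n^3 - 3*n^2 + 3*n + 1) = -4*n^6 - 2*n^5 - 12*n^4 + 2*n^2 - 2*n - 5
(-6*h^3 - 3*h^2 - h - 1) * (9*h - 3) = -54*h^4 - 9*h^3 - 6*h + 3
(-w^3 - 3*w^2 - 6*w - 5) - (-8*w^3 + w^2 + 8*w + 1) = 7*w^3 - 4*w^2 - 14*w - 6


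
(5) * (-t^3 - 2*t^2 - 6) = -5*t^3 - 10*t^2 - 30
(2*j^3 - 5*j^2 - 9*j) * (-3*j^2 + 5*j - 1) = -6*j^5 + 25*j^4 - 40*j^2 + 9*j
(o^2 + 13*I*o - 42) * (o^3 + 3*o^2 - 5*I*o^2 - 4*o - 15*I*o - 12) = o^5 + 3*o^4 + 8*I*o^4 + 19*o^3 + 24*I*o^3 + 57*o^2 + 158*I*o^2 + 168*o + 474*I*o + 504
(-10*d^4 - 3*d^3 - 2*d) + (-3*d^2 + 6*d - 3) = -10*d^4 - 3*d^3 - 3*d^2 + 4*d - 3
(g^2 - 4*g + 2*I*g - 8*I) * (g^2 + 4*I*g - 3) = g^4 - 4*g^3 + 6*I*g^3 - 11*g^2 - 24*I*g^2 + 44*g - 6*I*g + 24*I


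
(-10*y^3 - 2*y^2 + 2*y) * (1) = -10*y^3 - 2*y^2 + 2*y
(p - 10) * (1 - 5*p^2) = -5*p^3 + 50*p^2 + p - 10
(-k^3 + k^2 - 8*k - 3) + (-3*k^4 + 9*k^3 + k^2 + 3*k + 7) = -3*k^4 + 8*k^3 + 2*k^2 - 5*k + 4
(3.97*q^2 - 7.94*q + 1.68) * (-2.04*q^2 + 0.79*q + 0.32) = -8.0988*q^4 + 19.3339*q^3 - 8.4294*q^2 - 1.2136*q + 0.5376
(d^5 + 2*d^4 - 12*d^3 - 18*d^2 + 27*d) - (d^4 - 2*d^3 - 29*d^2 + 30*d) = d^5 + d^4 - 10*d^3 + 11*d^2 - 3*d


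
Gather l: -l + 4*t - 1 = -l + 4*t - 1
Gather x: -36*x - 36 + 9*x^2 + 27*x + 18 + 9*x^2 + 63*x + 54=18*x^2 + 54*x + 36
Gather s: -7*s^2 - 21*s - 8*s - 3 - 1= -7*s^2 - 29*s - 4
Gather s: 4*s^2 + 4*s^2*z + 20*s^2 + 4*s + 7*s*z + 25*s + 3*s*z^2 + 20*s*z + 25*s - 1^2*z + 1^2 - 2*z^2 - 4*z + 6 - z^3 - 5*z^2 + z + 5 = s^2*(4*z + 24) + s*(3*z^2 + 27*z + 54) - z^3 - 7*z^2 - 4*z + 12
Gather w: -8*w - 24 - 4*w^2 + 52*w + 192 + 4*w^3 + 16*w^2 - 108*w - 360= 4*w^3 + 12*w^2 - 64*w - 192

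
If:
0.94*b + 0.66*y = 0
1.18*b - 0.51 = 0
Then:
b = 0.43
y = -0.62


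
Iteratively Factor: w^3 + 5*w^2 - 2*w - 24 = (w - 2)*(w^2 + 7*w + 12) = (w - 2)*(w + 3)*(w + 4)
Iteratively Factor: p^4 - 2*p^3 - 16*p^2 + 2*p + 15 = (p - 5)*(p^3 + 3*p^2 - p - 3) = (p - 5)*(p + 3)*(p^2 - 1) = (p - 5)*(p + 1)*(p + 3)*(p - 1)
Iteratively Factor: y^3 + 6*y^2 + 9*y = (y + 3)*(y^2 + 3*y) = (y + 3)^2*(y)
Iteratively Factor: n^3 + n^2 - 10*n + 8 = (n - 1)*(n^2 + 2*n - 8) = (n - 1)*(n + 4)*(n - 2)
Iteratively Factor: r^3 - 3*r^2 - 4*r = (r - 4)*(r^2 + r) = r*(r - 4)*(r + 1)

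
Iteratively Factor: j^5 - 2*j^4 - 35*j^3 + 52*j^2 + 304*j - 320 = (j - 5)*(j^4 + 3*j^3 - 20*j^2 - 48*j + 64) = (j - 5)*(j - 4)*(j^3 + 7*j^2 + 8*j - 16) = (j - 5)*(j - 4)*(j + 4)*(j^2 + 3*j - 4) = (j - 5)*(j - 4)*(j - 1)*(j + 4)*(j + 4)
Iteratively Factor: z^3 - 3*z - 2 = (z + 1)*(z^2 - z - 2) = (z - 2)*(z + 1)*(z + 1)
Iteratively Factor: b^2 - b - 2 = (b + 1)*(b - 2)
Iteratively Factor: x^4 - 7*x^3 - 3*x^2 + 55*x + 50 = (x + 1)*(x^3 - 8*x^2 + 5*x + 50) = (x + 1)*(x + 2)*(x^2 - 10*x + 25) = (x - 5)*(x + 1)*(x + 2)*(x - 5)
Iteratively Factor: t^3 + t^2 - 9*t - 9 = (t + 1)*(t^2 - 9) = (t - 3)*(t + 1)*(t + 3)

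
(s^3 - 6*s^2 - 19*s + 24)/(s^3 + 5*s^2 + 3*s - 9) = (s - 8)/(s + 3)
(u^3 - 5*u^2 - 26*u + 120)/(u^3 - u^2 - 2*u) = (-u^3 + 5*u^2 + 26*u - 120)/(u*(-u^2 + u + 2))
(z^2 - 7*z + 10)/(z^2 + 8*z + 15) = (z^2 - 7*z + 10)/(z^2 + 8*z + 15)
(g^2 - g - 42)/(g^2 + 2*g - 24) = (g - 7)/(g - 4)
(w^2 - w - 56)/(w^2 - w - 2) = (-w^2 + w + 56)/(-w^2 + w + 2)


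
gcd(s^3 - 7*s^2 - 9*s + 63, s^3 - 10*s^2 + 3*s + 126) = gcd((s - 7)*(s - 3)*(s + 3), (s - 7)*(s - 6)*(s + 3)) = s^2 - 4*s - 21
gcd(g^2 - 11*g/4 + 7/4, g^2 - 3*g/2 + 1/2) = g - 1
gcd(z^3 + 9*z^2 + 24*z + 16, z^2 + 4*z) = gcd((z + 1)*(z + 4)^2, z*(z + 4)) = z + 4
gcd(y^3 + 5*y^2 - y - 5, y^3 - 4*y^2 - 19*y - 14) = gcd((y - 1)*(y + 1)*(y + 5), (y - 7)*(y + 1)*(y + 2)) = y + 1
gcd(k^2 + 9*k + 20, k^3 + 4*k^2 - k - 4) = k + 4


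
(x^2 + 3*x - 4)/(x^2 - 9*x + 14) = (x^2 + 3*x - 4)/(x^2 - 9*x + 14)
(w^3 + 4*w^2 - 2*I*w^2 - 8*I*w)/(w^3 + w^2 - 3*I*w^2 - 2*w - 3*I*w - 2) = w*(w + 4)/(w^2 + w*(1 - I) - I)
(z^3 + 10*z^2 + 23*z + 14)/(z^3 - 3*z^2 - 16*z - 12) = (z + 7)/(z - 6)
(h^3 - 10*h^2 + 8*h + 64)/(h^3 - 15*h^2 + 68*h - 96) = (h + 2)/(h - 3)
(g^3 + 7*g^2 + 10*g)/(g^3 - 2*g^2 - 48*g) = (g^2 + 7*g + 10)/(g^2 - 2*g - 48)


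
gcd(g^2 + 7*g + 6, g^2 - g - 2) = g + 1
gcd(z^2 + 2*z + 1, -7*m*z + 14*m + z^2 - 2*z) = 1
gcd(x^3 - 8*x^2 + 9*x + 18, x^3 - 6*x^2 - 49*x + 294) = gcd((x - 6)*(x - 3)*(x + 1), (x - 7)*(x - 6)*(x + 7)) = x - 6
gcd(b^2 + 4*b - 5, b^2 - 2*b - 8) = 1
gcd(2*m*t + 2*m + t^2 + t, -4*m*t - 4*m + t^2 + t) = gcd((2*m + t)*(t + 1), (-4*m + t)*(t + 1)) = t + 1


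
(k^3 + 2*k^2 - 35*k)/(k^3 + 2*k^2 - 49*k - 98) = k*(k - 5)/(k^2 - 5*k - 14)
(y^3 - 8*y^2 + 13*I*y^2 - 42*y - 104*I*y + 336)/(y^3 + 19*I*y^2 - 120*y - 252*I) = (y - 8)/(y + 6*I)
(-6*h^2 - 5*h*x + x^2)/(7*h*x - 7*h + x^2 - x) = (-6*h^2 - 5*h*x + x^2)/(7*h*x - 7*h + x^2 - x)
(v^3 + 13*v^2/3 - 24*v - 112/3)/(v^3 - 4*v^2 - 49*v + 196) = (v + 4/3)/(v - 7)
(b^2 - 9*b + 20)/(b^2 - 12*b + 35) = (b - 4)/(b - 7)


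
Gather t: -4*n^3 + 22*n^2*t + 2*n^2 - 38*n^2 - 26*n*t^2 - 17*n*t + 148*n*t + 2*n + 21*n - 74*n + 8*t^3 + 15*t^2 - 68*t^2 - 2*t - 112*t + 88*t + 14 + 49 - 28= -4*n^3 - 36*n^2 - 51*n + 8*t^3 + t^2*(-26*n - 53) + t*(22*n^2 + 131*n - 26) + 35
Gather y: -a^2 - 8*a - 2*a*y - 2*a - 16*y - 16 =-a^2 - 10*a + y*(-2*a - 16) - 16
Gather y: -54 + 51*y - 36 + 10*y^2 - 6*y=10*y^2 + 45*y - 90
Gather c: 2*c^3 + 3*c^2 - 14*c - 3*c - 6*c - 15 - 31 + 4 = 2*c^3 + 3*c^2 - 23*c - 42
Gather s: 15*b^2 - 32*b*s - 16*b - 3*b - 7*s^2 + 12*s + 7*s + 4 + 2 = 15*b^2 - 19*b - 7*s^2 + s*(19 - 32*b) + 6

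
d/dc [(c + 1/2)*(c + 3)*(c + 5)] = 3*c^2 + 17*c + 19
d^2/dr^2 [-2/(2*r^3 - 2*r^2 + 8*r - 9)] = 8*((3*r - 1)*(2*r^3 - 2*r^2 + 8*r - 9) - 2*(3*r^2 - 2*r + 4)^2)/(2*r^3 - 2*r^2 + 8*r - 9)^3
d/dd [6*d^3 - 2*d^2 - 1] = 2*d*(9*d - 2)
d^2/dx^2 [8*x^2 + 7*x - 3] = 16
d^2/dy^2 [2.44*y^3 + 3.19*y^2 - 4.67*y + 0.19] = 14.64*y + 6.38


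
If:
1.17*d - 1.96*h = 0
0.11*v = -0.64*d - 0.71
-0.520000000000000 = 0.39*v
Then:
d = -0.88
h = -0.53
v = -1.33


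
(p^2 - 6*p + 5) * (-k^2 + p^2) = -k^2*p^2 + 6*k^2*p - 5*k^2 + p^4 - 6*p^3 + 5*p^2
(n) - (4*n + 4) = -3*n - 4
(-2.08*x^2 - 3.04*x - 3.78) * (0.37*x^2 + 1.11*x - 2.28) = -0.7696*x^4 - 3.4336*x^3 - 0.0306000000000006*x^2 + 2.7354*x + 8.6184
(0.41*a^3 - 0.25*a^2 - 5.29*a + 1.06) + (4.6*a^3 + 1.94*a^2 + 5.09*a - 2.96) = 5.01*a^3 + 1.69*a^2 - 0.2*a - 1.9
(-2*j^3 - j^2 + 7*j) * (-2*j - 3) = 4*j^4 + 8*j^3 - 11*j^2 - 21*j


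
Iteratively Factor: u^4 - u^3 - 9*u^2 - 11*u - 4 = (u - 4)*(u^3 + 3*u^2 + 3*u + 1) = (u - 4)*(u + 1)*(u^2 + 2*u + 1) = (u - 4)*(u + 1)^2*(u + 1)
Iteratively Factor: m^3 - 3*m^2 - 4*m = (m + 1)*(m^2 - 4*m) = m*(m + 1)*(m - 4)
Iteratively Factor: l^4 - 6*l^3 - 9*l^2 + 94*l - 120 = (l + 4)*(l^3 - 10*l^2 + 31*l - 30) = (l - 3)*(l + 4)*(l^2 - 7*l + 10) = (l - 3)*(l - 2)*(l + 4)*(l - 5)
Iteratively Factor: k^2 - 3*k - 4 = (k + 1)*(k - 4)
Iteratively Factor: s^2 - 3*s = (s)*(s - 3)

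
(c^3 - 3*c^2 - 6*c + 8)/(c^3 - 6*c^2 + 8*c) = (c^2 + c - 2)/(c*(c - 2))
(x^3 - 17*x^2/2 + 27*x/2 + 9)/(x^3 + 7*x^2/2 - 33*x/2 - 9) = (x - 6)/(x + 6)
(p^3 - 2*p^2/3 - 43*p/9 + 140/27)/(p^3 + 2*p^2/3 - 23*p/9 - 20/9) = (9*p^2 + 9*p - 28)/(3*(3*p^2 + 7*p + 4))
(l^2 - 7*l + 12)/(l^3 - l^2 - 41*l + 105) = (l - 4)/(l^2 + 2*l - 35)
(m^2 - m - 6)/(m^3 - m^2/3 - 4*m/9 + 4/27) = 27*(m^2 - m - 6)/(27*m^3 - 9*m^2 - 12*m + 4)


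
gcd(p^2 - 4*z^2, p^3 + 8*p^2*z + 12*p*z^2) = p + 2*z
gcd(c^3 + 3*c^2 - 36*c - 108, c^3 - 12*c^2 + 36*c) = c - 6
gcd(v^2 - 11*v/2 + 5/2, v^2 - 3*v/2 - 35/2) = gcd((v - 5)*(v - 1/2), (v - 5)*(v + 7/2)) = v - 5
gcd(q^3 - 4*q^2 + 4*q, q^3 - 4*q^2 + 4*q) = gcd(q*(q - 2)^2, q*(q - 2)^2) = q^3 - 4*q^2 + 4*q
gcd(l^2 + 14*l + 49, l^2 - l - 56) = l + 7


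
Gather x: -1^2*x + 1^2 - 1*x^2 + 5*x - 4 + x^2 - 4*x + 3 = 0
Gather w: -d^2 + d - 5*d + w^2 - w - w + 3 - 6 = -d^2 - 4*d + w^2 - 2*w - 3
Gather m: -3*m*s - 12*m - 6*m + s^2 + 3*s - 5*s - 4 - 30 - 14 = m*(-3*s - 18) + s^2 - 2*s - 48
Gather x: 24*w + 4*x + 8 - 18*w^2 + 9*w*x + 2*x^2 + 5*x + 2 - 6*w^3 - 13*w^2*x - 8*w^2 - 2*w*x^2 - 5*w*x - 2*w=-6*w^3 - 26*w^2 + 22*w + x^2*(2 - 2*w) + x*(-13*w^2 + 4*w + 9) + 10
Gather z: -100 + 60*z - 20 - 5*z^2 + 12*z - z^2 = -6*z^2 + 72*z - 120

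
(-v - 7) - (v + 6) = -2*v - 13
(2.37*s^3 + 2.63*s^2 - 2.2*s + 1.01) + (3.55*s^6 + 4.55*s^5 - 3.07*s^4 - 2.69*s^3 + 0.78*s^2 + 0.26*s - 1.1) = 3.55*s^6 + 4.55*s^5 - 3.07*s^4 - 0.32*s^3 + 3.41*s^2 - 1.94*s - 0.0900000000000001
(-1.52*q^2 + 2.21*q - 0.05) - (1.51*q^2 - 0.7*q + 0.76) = -3.03*q^2 + 2.91*q - 0.81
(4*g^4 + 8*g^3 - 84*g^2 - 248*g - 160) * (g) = 4*g^5 + 8*g^4 - 84*g^3 - 248*g^2 - 160*g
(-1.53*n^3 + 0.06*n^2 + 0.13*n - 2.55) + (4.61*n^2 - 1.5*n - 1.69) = -1.53*n^3 + 4.67*n^2 - 1.37*n - 4.24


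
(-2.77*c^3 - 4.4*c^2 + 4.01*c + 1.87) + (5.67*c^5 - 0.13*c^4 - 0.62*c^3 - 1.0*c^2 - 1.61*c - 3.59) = 5.67*c^5 - 0.13*c^4 - 3.39*c^3 - 5.4*c^2 + 2.4*c - 1.72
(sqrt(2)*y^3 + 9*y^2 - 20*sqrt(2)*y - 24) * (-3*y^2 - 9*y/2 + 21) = -3*sqrt(2)*y^5 - 27*y^4 - 9*sqrt(2)*y^4/2 - 81*y^3/2 + 81*sqrt(2)*y^3 + 90*sqrt(2)*y^2 + 261*y^2 - 420*sqrt(2)*y + 108*y - 504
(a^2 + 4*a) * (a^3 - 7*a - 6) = a^5 + 4*a^4 - 7*a^3 - 34*a^2 - 24*a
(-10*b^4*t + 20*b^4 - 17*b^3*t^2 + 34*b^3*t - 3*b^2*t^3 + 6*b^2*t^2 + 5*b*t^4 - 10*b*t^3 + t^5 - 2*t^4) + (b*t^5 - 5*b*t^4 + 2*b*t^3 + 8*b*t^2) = -10*b^4*t + 20*b^4 - 17*b^3*t^2 + 34*b^3*t - 3*b^2*t^3 + 6*b^2*t^2 + b*t^5 - 8*b*t^3 + 8*b*t^2 + t^5 - 2*t^4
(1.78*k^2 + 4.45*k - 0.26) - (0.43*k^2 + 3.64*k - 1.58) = 1.35*k^2 + 0.81*k + 1.32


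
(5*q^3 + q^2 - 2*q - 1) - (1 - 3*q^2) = 5*q^3 + 4*q^2 - 2*q - 2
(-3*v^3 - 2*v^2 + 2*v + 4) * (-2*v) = 6*v^4 + 4*v^3 - 4*v^2 - 8*v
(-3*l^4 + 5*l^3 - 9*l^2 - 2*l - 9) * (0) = 0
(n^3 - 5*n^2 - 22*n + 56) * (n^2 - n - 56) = n^5 - 6*n^4 - 73*n^3 + 358*n^2 + 1176*n - 3136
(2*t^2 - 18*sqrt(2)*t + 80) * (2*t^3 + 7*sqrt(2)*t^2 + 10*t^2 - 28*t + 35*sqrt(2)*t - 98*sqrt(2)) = 4*t^5 - 22*sqrt(2)*t^4 + 20*t^4 - 110*sqrt(2)*t^3 - 148*t^3 - 460*t^2 + 868*sqrt(2)*t^2 + 1288*t + 2800*sqrt(2)*t - 7840*sqrt(2)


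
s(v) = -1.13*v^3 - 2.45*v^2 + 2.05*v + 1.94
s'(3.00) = -43.16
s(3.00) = -44.47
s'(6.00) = -149.39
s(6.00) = -318.04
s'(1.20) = -8.71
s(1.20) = -1.08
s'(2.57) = -32.93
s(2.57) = -28.15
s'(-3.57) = -23.66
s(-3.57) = 14.81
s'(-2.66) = -8.90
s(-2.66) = 0.42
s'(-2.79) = -10.67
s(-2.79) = 1.69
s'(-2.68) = -9.17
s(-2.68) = 0.60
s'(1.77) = -17.24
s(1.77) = -8.37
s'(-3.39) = -20.30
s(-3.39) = 10.86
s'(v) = -3.39*v^2 - 4.9*v + 2.05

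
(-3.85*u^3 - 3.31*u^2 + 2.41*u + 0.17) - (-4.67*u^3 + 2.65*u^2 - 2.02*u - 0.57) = 0.82*u^3 - 5.96*u^2 + 4.43*u + 0.74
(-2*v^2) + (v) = -2*v^2 + v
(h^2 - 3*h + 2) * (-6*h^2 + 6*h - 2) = -6*h^4 + 24*h^3 - 32*h^2 + 18*h - 4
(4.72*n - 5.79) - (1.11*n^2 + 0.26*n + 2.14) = -1.11*n^2 + 4.46*n - 7.93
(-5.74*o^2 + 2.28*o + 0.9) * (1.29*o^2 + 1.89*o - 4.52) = -7.4046*o^4 - 7.9074*o^3 + 31.415*o^2 - 8.6046*o - 4.068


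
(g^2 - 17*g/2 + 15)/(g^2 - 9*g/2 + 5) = (g - 6)/(g - 2)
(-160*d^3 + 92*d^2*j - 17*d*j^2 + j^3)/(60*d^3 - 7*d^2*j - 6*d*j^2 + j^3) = (-8*d + j)/(3*d + j)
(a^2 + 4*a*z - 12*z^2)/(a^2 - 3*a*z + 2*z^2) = (-a - 6*z)/(-a + z)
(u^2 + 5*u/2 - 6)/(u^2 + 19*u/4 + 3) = 2*(2*u - 3)/(4*u + 3)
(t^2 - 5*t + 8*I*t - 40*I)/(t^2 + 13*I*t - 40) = (t - 5)/(t + 5*I)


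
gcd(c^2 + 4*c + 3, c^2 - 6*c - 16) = 1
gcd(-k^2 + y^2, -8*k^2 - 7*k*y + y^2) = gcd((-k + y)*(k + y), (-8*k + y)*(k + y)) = k + y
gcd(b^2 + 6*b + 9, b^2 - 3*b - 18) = b + 3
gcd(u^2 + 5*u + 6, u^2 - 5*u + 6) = 1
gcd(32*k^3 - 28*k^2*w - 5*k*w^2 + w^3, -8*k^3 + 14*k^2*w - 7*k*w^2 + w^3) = -k + w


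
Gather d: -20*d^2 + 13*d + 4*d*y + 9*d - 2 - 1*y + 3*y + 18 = -20*d^2 + d*(4*y + 22) + 2*y + 16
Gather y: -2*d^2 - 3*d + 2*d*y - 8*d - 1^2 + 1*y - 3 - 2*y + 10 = -2*d^2 - 11*d + y*(2*d - 1) + 6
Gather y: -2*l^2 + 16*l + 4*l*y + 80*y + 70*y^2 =-2*l^2 + 16*l + 70*y^2 + y*(4*l + 80)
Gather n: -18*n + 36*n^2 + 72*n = 36*n^2 + 54*n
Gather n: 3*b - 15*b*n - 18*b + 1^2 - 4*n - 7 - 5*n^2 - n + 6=-15*b - 5*n^2 + n*(-15*b - 5)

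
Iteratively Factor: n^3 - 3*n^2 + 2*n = (n - 1)*(n^2 - 2*n) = n*(n - 1)*(n - 2)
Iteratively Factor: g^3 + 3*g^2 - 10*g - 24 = (g + 2)*(g^2 + g - 12) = (g - 3)*(g + 2)*(g + 4)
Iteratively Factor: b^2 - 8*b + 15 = (b - 5)*(b - 3)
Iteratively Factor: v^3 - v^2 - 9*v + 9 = (v + 3)*(v^2 - 4*v + 3) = (v - 3)*(v + 3)*(v - 1)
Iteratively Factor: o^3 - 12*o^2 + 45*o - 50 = (o - 5)*(o^2 - 7*o + 10) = (o - 5)*(o - 2)*(o - 5)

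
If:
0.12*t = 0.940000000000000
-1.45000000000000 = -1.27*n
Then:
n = 1.14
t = 7.83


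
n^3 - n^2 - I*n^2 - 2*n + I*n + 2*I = (n - 2)*(n + 1)*(n - I)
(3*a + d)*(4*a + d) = 12*a^2 + 7*a*d + d^2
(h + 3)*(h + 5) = h^2 + 8*h + 15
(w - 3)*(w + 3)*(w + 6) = w^3 + 6*w^2 - 9*w - 54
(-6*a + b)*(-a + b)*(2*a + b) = 12*a^3 - 8*a^2*b - 5*a*b^2 + b^3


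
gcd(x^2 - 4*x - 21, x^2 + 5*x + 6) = x + 3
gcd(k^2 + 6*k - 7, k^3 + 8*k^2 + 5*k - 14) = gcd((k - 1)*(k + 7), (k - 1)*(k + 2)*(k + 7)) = k^2 + 6*k - 7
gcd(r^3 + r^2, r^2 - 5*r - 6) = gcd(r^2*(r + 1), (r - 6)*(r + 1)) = r + 1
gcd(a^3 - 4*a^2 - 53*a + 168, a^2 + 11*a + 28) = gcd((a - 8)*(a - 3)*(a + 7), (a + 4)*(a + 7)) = a + 7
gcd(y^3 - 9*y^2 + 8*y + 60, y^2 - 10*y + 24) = y - 6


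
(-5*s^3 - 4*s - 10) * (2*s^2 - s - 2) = -10*s^5 + 5*s^4 + 2*s^3 - 16*s^2 + 18*s + 20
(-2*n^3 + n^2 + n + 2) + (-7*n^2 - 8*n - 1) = -2*n^3 - 6*n^2 - 7*n + 1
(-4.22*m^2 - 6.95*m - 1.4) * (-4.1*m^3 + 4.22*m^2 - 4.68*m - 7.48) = 17.302*m^5 + 10.6866*m^4 - 3.8394*m^3 + 58.1836*m^2 + 58.538*m + 10.472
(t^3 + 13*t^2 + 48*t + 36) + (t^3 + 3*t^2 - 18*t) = 2*t^3 + 16*t^2 + 30*t + 36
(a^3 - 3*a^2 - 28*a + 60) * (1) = a^3 - 3*a^2 - 28*a + 60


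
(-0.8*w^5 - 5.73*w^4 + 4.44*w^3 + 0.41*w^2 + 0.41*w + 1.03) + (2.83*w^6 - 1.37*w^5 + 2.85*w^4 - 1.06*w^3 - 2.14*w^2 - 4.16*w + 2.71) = 2.83*w^6 - 2.17*w^5 - 2.88*w^4 + 3.38*w^3 - 1.73*w^2 - 3.75*w + 3.74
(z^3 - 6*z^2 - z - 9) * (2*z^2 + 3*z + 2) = 2*z^5 - 9*z^4 - 18*z^3 - 33*z^2 - 29*z - 18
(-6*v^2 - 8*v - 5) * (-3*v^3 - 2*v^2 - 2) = 18*v^5 + 36*v^4 + 31*v^3 + 22*v^2 + 16*v + 10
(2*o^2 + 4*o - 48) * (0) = 0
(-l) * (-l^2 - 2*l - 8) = l^3 + 2*l^2 + 8*l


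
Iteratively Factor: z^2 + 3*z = (z + 3)*(z)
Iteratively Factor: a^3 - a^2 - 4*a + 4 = (a - 2)*(a^2 + a - 2) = (a - 2)*(a - 1)*(a + 2)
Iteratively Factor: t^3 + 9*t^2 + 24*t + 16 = (t + 4)*(t^2 + 5*t + 4) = (t + 4)^2*(t + 1)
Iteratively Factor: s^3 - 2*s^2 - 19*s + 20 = (s - 1)*(s^2 - s - 20) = (s - 1)*(s + 4)*(s - 5)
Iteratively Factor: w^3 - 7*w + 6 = (w - 1)*(w^2 + w - 6) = (w - 2)*(w - 1)*(w + 3)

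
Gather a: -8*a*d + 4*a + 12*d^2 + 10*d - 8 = a*(4 - 8*d) + 12*d^2 + 10*d - 8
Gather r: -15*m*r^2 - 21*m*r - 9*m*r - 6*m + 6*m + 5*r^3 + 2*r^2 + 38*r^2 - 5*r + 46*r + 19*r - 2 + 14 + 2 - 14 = 5*r^3 + r^2*(40 - 15*m) + r*(60 - 30*m)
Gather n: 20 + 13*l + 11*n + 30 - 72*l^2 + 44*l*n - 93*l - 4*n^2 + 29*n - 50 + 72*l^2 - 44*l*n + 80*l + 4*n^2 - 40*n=0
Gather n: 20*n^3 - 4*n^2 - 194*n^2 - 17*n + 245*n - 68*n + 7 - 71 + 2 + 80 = 20*n^3 - 198*n^2 + 160*n + 18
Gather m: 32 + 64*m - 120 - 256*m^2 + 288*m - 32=-256*m^2 + 352*m - 120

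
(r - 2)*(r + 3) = r^2 + r - 6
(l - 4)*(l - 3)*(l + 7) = l^3 - 37*l + 84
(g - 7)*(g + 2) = g^2 - 5*g - 14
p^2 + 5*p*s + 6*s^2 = (p + 2*s)*(p + 3*s)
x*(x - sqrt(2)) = x^2 - sqrt(2)*x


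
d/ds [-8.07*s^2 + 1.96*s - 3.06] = 1.96 - 16.14*s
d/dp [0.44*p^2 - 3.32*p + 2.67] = 0.88*p - 3.32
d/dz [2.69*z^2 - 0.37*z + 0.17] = 5.38*z - 0.37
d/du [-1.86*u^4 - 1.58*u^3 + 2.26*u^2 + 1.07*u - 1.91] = -7.44*u^3 - 4.74*u^2 + 4.52*u + 1.07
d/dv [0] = 0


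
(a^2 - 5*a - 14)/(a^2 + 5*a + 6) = (a - 7)/(a + 3)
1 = 1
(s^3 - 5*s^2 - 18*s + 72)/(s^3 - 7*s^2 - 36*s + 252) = (s^2 + s - 12)/(s^2 - s - 42)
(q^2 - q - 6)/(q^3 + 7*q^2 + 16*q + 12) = (q - 3)/(q^2 + 5*q + 6)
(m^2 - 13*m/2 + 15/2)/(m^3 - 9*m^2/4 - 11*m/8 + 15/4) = 4*(m - 5)/(4*m^2 - 3*m - 10)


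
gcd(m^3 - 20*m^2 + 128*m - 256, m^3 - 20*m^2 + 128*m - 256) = m^3 - 20*m^2 + 128*m - 256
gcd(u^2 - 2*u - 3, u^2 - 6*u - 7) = u + 1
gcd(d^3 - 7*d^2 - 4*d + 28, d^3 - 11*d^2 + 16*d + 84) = d^2 - 5*d - 14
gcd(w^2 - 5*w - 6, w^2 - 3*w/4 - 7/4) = w + 1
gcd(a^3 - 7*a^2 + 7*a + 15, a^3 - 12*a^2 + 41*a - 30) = a - 5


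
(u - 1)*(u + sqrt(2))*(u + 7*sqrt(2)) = u^3 - u^2 + 8*sqrt(2)*u^2 - 8*sqrt(2)*u + 14*u - 14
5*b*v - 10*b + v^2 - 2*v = (5*b + v)*(v - 2)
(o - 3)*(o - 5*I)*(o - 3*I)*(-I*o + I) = -I*o^4 - 8*o^3 + 4*I*o^3 + 32*o^2 + 12*I*o^2 - 24*o - 60*I*o + 45*I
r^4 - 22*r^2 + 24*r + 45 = (r - 3)^2*(r + 1)*(r + 5)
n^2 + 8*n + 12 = (n + 2)*(n + 6)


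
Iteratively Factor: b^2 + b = (b + 1)*(b)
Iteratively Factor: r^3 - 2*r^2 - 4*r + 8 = (r - 2)*(r^2 - 4) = (r - 2)^2*(r + 2)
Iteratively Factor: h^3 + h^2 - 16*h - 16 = (h + 4)*(h^2 - 3*h - 4) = (h + 1)*(h + 4)*(h - 4)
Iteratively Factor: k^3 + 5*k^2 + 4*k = (k + 4)*(k^2 + k) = (k + 1)*(k + 4)*(k)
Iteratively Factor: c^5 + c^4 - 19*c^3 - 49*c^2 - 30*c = (c - 5)*(c^4 + 6*c^3 + 11*c^2 + 6*c) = (c - 5)*(c + 1)*(c^3 + 5*c^2 + 6*c) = (c - 5)*(c + 1)*(c + 2)*(c^2 + 3*c) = (c - 5)*(c + 1)*(c + 2)*(c + 3)*(c)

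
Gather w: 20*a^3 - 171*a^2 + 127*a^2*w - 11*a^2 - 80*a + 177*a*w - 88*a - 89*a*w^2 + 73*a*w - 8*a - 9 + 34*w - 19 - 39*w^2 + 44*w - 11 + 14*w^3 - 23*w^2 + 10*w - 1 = 20*a^3 - 182*a^2 - 176*a + 14*w^3 + w^2*(-89*a - 62) + w*(127*a^2 + 250*a + 88) - 40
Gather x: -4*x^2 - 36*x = -4*x^2 - 36*x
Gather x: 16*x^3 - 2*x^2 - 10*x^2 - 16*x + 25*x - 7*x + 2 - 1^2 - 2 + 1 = 16*x^3 - 12*x^2 + 2*x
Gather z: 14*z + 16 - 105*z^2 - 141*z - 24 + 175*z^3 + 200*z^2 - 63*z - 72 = 175*z^3 + 95*z^2 - 190*z - 80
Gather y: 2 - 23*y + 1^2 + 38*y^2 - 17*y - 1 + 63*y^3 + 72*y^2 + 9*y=63*y^3 + 110*y^2 - 31*y + 2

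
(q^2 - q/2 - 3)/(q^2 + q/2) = (2*q^2 - q - 6)/(q*(2*q + 1))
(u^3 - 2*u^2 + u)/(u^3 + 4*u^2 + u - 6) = u*(u - 1)/(u^2 + 5*u + 6)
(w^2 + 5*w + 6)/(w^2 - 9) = (w + 2)/(w - 3)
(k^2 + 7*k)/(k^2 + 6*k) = (k + 7)/(k + 6)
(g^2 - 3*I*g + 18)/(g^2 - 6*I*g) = (g + 3*I)/g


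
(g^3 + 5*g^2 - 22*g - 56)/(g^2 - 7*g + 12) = (g^2 + 9*g + 14)/(g - 3)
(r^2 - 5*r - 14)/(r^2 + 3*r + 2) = (r - 7)/(r + 1)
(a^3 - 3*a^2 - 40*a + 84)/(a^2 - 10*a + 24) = (a^3 - 3*a^2 - 40*a + 84)/(a^2 - 10*a + 24)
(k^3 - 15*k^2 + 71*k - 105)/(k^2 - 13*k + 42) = (k^2 - 8*k + 15)/(k - 6)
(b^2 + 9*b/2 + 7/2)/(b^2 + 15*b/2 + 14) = (b + 1)/(b + 4)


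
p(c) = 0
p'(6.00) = 0.00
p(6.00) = 0.00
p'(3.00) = 0.00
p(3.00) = 0.00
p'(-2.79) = 0.00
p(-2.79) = 0.00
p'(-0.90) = 0.00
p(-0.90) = 0.00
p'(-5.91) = 0.00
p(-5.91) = 0.00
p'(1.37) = 0.00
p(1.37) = 0.00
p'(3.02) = 0.00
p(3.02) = 0.00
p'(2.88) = 0.00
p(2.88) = 0.00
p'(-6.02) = 0.00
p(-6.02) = 0.00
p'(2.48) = 0.00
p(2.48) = 0.00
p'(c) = 0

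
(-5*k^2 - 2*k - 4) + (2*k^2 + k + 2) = -3*k^2 - k - 2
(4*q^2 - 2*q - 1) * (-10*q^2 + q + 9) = -40*q^4 + 24*q^3 + 44*q^2 - 19*q - 9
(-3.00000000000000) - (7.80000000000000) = -10.8000000000000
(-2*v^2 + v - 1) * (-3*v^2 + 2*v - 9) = 6*v^4 - 7*v^3 + 23*v^2 - 11*v + 9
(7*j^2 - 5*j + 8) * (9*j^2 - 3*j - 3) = 63*j^4 - 66*j^3 + 66*j^2 - 9*j - 24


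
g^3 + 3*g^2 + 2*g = g*(g + 1)*(g + 2)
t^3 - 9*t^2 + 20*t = t*(t - 5)*(t - 4)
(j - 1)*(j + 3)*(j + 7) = j^3 + 9*j^2 + 11*j - 21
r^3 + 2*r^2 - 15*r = r*(r - 3)*(r + 5)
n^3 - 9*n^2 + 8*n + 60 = (n - 6)*(n - 5)*(n + 2)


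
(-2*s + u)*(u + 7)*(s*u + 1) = -2*s^2*u^2 - 14*s^2*u + s*u^3 + 7*s*u^2 - 2*s*u - 14*s + u^2 + 7*u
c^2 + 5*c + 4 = (c + 1)*(c + 4)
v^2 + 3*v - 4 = (v - 1)*(v + 4)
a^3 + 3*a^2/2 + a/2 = a*(a + 1/2)*(a + 1)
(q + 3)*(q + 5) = q^2 + 8*q + 15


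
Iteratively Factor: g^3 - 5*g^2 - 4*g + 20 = (g - 5)*(g^2 - 4) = (g - 5)*(g + 2)*(g - 2)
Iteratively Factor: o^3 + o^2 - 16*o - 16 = (o + 1)*(o^2 - 16) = (o + 1)*(o + 4)*(o - 4)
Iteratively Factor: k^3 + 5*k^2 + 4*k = (k)*(k^2 + 5*k + 4) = k*(k + 4)*(k + 1)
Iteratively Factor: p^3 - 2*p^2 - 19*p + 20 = (p + 4)*(p^2 - 6*p + 5) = (p - 1)*(p + 4)*(p - 5)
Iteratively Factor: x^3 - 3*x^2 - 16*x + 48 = (x + 4)*(x^2 - 7*x + 12) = (x - 4)*(x + 4)*(x - 3)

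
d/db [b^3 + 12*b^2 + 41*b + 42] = 3*b^2 + 24*b + 41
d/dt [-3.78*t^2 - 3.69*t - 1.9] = -7.56*t - 3.69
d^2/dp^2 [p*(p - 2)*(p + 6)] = 6*p + 8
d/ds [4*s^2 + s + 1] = 8*s + 1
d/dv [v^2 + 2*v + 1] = 2*v + 2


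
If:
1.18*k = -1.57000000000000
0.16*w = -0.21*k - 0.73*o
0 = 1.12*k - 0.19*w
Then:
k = -1.33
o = 2.10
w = -7.84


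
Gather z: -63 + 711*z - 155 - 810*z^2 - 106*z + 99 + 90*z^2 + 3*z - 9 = -720*z^2 + 608*z - 128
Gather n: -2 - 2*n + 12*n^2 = 12*n^2 - 2*n - 2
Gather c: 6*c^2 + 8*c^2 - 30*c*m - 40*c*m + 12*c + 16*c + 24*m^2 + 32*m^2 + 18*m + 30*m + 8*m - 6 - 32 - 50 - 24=14*c^2 + c*(28 - 70*m) + 56*m^2 + 56*m - 112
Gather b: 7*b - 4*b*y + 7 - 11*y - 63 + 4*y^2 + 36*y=b*(7 - 4*y) + 4*y^2 + 25*y - 56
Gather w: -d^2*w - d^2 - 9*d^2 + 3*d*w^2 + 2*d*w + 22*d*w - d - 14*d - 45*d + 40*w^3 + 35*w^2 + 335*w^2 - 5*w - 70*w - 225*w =-10*d^2 - 60*d + 40*w^3 + w^2*(3*d + 370) + w*(-d^2 + 24*d - 300)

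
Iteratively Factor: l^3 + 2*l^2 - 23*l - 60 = (l - 5)*(l^2 + 7*l + 12) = (l - 5)*(l + 4)*(l + 3)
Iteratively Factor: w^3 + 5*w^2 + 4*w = (w)*(w^2 + 5*w + 4) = w*(w + 4)*(w + 1)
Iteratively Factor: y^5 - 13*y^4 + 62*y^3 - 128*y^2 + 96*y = (y - 3)*(y^4 - 10*y^3 + 32*y^2 - 32*y) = y*(y - 3)*(y^3 - 10*y^2 + 32*y - 32) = y*(y - 4)*(y - 3)*(y^2 - 6*y + 8) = y*(y - 4)*(y - 3)*(y - 2)*(y - 4)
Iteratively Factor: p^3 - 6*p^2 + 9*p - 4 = (p - 1)*(p^2 - 5*p + 4) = (p - 1)^2*(p - 4)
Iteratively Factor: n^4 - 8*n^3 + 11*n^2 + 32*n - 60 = (n - 5)*(n^3 - 3*n^2 - 4*n + 12) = (n - 5)*(n - 2)*(n^2 - n - 6) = (n - 5)*(n - 2)*(n + 2)*(n - 3)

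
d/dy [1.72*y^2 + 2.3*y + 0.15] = 3.44*y + 2.3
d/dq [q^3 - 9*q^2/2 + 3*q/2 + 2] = 3*q^2 - 9*q + 3/2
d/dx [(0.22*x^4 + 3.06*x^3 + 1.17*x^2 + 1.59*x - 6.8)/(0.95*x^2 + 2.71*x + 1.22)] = (0.418*x^5 + 4.6956*x^4 + 17.6588*x^3 + 12.8598*x^2 + 15.7748*x + 20.3678)/(0.9025*x^4 + 5.149*x^3 + 9.6621*x^2 + 6.6124*x + 1.4884)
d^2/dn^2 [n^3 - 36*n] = 6*n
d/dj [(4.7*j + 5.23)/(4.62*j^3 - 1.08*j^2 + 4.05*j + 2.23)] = (-43.428*j^3 - 67.4118*j^2 + 11.2968*j - 10.7005)/(21.3444*j^6 - 9.9792*j^5 + 38.5884*j^4 + 11.8572*j^3 + 11.5857*j^2 + 18.063*j + 4.9729)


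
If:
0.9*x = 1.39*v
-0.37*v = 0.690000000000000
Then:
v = -1.86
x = -2.88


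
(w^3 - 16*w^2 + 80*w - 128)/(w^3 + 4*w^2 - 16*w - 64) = (w^2 - 12*w + 32)/(w^2 + 8*w + 16)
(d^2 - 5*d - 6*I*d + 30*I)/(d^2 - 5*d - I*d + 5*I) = (d - 6*I)/(d - I)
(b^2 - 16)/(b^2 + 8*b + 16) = (b - 4)/(b + 4)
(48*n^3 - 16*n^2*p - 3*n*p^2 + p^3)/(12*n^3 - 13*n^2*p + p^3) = (-4*n + p)/(-n + p)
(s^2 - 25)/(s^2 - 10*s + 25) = (s + 5)/(s - 5)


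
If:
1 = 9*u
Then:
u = 1/9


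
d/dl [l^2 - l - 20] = 2*l - 1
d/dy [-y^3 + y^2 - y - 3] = -3*y^2 + 2*y - 1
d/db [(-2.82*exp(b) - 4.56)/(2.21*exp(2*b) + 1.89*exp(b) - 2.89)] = (6.2322*exp(2*b) + 20.1552*exp(b) + 16.7682)*exp(b)/(4.8841*exp(4*b) + 8.3538*exp(3*b) - 9.2017*exp(2*b) - 10.9242*exp(b) + 8.3521)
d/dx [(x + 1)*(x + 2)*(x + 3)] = 3*x^2 + 12*x + 11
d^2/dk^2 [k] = 0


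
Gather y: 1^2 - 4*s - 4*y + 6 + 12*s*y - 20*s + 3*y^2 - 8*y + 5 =-24*s + 3*y^2 + y*(12*s - 12) + 12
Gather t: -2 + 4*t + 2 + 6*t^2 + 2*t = 6*t^2 + 6*t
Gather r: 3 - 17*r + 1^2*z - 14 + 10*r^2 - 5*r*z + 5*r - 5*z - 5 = 10*r^2 + r*(-5*z - 12) - 4*z - 16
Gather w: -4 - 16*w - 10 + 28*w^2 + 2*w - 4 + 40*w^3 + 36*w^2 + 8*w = 40*w^3 + 64*w^2 - 6*w - 18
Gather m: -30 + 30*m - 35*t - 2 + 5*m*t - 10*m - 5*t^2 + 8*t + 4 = m*(5*t + 20) - 5*t^2 - 27*t - 28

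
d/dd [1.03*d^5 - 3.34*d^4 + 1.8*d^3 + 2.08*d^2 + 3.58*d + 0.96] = 5.15*d^4 - 13.36*d^3 + 5.4*d^2 + 4.16*d + 3.58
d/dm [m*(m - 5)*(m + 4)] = 3*m^2 - 2*m - 20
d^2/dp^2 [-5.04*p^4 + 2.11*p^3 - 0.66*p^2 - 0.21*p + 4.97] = -60.48*p^2 + 12.66*p - 1.32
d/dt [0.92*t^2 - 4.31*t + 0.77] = 1.84*t - 4.31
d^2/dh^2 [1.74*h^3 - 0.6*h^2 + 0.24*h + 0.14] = 10.44*h - 1.2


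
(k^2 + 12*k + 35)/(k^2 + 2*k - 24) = (k^2 + 12*k + 35)/(k^2 + 2*k - 24)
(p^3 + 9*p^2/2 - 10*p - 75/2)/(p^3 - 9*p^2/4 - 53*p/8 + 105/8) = 4*(p + 5)/(4*p - 7)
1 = 1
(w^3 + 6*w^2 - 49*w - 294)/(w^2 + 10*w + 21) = (w^2 - w - 42)/(w + 3)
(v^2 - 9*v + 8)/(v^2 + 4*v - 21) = (v^2 - 9*v + 8)/(v^2 + 4*v - 21)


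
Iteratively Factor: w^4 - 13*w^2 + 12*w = (w - 3)*(w^3 + 3*w^2 - 4*w) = (w - 3)*(w + 4)*(w^2 - w) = (w - 3)*(w - 1)*(w + 4)*(w)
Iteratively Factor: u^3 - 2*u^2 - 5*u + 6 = (u - 3)*(u^2 + u - 2) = (u - 3)*(u - 1)*(u + 2)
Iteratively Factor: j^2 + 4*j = (j)*(j + 4)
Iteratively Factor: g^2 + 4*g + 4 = (g + 2)*(g + 2)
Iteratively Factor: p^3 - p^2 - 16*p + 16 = (p + 4)*(p^2 - 5*p + 4) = (p - 4)*(p + 4)*(p - 1)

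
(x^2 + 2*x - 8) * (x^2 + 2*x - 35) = x^4 + 4*x^3 - 39*x^2 - 86*x + 280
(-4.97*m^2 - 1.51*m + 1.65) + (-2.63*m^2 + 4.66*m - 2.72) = -7.6*m^2 + 3.15*m - 1.07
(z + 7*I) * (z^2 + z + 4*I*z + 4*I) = z^3 + z^2 + 11*I*z^2 - 28*z + 11*I*z - 28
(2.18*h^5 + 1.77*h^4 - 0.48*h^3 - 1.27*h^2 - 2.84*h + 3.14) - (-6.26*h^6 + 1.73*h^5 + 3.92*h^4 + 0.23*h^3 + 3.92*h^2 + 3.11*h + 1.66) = 6.26*h^6 + 0.45*h^5 - 2.15*h^4 - 0.71*h^3 - 5.19*h^2 - 5.95*h + 1.48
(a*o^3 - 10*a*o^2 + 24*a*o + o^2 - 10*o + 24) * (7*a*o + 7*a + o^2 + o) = 7*a^2*o^4 - 63*a^2*o^3 + 98*a^2*o^2 + 168*a^2*o + a*o^5 - 9*a*o^4 + 21*a*o^3 - 39*a*o^2 + 98*a*o + 168*a + o^4 - 9*o^3 + 14*o^2 + 24*o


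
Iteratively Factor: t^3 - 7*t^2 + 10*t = (t - 2)*(t^2 - 5*t) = t*(t - 2)*(t - 5)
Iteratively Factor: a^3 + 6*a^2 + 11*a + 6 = (a + 2)*(a^2 + 4*a + 3) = (a + 2)*(a + 3)*(a + 1)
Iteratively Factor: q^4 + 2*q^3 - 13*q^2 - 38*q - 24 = (q + 3)*(q^3 - q^2 - 10*q - 8) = (q + 1)*(q + 3)*(q^2 - 2*q - 8) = (q - 4)*(q + 1)*(q + 3)*(q + 2)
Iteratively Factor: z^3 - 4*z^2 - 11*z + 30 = (z + 3)*(z^2 - 7*z + 10) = (z - 2)*(z + 3)*(z - 5)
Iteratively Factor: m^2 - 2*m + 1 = (m - 1)*(m - 1)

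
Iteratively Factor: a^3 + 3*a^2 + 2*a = (a)*(a^2 + 3*a + 2) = a*(a + 1)*(a + 2)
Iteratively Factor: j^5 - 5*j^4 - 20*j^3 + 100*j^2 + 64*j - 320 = (j - 5)*(j^4 - 20*j^2 + 64) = (j - 5)*(j - 4)*(j^3 + 4*j^2 - 4*j - 16) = (j - 5)*(j - 4)*(j + 4)*(j^2 - 4) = (j - 5)*(j - 4)*(j - 2)*(j + 4)*(j + 2)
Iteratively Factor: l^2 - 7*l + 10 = (l - 5)*(l - 2)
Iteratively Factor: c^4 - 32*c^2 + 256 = (c + 4)*(c^3 - 4*c^2 - 16*c + 64) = (c - 4)*(c + 4)*(c^2 - 16) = (c - 4)^2*(c + 4)*(c + 4)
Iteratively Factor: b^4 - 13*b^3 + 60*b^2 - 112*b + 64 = (b - 4)*(b^3 - 9*b^2 + 24*b - 16) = (b - 4)^2*(b^2 - 5*b + 4) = (b - 4)^2*(b - 1)*(b - 4)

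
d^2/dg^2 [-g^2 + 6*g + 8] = -2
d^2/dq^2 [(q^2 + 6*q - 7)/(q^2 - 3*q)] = 6*(3*q^3 - 7*q^2 + 21*q - 21)/(q^3*(q^3 - 9*q^2 + 27*q - 27))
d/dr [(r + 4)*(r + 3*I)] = 2*r + 4 + 3*I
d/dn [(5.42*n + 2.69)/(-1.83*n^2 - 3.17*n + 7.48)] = (9.9186*n^2 + 9.8454*n + 49.0689)/(3.3489*n^4 + 11.6022*n^3 - 17.3279*n^2 - 47.4232*n + 55.9504)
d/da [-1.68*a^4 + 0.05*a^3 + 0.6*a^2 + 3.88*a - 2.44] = -6.72*a^3 + 0.15*a^2 + 1.2*a + 3.88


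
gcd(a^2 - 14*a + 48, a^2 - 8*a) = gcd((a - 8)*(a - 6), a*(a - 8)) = a - 8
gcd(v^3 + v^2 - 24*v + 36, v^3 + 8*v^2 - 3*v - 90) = v^2 + 3*v - 18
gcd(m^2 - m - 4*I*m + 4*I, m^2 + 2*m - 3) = m - 1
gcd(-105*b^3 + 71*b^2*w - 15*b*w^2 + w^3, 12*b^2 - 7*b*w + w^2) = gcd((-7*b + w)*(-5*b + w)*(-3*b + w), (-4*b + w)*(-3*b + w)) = -3*b + w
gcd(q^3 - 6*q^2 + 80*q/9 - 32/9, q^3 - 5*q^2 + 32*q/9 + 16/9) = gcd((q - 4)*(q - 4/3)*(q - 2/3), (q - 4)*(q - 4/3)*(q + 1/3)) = q^2 - 16*q/3 + 16/3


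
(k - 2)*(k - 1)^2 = k^3 - 4*k^2 + 5*k - 2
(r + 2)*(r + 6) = r^2 + 8*r + 12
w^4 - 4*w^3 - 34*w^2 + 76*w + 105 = (w - 7)*(w - 3)*(w + 1)*(w + 5)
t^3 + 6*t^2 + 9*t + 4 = (t + 1)^2*(t + 4)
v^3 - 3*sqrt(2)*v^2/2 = v^2*(v - 3*sqrt(2)/2)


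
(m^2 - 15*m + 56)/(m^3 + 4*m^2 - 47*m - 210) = (m - 8)/(m^2 + 11*m + 30)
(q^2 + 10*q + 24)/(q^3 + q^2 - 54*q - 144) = (q + 4)/(q^2 - 5*q - 24)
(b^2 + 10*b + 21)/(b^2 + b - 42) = (b + 3)/(b - 6)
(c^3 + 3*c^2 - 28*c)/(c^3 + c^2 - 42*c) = (c - 4)/(c - 6)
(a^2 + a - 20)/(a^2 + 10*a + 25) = (a - 4)/(a + 5)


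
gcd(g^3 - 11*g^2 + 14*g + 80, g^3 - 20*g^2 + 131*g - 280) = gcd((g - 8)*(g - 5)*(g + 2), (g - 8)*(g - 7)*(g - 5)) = g^2 - 13*g + 40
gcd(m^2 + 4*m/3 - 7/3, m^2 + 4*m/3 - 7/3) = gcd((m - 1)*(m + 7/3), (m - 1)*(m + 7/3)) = m^2 + 4*m/3 - 7/3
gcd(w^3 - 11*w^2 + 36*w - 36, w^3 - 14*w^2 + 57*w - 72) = w - 3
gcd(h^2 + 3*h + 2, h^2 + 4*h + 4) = h + 2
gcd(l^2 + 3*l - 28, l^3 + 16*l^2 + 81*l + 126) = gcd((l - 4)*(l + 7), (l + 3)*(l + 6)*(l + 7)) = l + 7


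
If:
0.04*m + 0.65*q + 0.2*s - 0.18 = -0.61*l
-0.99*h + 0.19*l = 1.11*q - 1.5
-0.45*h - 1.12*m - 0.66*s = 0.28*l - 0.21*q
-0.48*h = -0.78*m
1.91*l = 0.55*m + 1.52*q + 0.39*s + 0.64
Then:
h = 1.13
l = 0.46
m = 0.70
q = 0.42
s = -2.01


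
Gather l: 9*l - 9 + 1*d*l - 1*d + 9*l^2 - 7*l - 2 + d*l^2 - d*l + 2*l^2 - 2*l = -d + l^2*(d + 11) - 11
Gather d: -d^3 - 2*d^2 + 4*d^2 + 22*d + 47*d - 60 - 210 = -d^3 + 2*d^2 + 69*d - 270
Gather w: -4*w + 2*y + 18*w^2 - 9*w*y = 18*w^2 + w*(-9*y - 4) + 2*y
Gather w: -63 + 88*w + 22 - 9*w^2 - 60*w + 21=-9*w^2 + 28*w - 20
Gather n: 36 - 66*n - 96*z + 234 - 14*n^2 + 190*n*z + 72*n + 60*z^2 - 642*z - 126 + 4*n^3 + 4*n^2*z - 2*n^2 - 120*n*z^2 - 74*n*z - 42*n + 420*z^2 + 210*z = 4*n^3 + n^2*(4*z - 16) + n*(-120*z^2 + 116*z - 36) + 480*z^2 - 528*z + 144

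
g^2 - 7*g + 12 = (g - 4)*(g - 3)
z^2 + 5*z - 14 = (z - 2)*(z + 7)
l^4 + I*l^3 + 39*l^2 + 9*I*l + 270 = (l - 5*I)*(l - 3*I)*(l + 3*I)*(l + 6*I)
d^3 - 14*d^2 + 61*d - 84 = (d - 7)*(d - 4)*(d - 3)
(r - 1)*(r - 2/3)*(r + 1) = r^3 - 2*r^2/3 - r + 2/3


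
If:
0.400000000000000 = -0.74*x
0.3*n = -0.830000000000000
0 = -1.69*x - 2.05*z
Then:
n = -2.77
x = -0.54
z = 0.45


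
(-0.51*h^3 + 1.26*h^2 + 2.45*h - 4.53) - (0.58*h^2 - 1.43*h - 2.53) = -0.51*h^3 + 0.68*h^2 + 3.88*h - 2.0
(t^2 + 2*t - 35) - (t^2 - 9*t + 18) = 11*t - 53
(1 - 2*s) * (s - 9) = -2*s^2 + 19*s - 9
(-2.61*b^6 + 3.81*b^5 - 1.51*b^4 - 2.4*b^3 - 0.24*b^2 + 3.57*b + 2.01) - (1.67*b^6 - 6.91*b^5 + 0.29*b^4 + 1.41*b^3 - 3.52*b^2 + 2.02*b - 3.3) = -4.28*b^6 + 10.72*b^5 - 1.8*b^4 - 3.81*b^3 + 3.28*b^2 + 1.55*b + 5.31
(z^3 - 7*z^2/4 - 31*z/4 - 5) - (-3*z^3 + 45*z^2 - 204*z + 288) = 4*z^3 - 187*z^2/4 + 785*z/4 - 293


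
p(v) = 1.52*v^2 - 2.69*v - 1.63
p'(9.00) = 24.67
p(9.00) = 97.28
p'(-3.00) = -11.81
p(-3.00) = 20.12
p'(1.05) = 0.50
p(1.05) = -2.78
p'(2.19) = 3.97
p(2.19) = -0.23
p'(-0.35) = -3.75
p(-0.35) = -0.50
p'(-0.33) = -3.69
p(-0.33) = -0.58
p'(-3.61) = -13.66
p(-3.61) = 27.89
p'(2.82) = 5.88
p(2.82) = 2.87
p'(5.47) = 13.94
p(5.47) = 29.14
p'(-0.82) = -5.18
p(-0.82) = 1.60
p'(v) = 3.04*v - 2.69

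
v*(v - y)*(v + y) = v^3 - v*y^2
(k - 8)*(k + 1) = k^2 - 7*k - 8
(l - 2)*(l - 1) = l^2 - 3*l + 2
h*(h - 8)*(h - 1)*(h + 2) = h^4 - 7*h^3 - 10*h^2 + 16*h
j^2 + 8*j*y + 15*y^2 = (j + 3*y)*(j + 5*y)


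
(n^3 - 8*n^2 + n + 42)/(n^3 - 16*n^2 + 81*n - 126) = (n + 2)/(n - 6)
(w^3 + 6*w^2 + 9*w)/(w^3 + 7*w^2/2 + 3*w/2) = 2*(w + 3)/(2*w + 1)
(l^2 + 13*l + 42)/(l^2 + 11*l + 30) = (l + 7)/(l + 5)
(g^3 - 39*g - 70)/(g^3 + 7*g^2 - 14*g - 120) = (g^2 - 5*g - 14)/(g^2 + 2*g - 24)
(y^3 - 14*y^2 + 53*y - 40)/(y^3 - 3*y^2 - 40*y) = (y^2 - 6*y + 5)/(y*(y + 5))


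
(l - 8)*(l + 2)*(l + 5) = l^3 - l^2 - 46*l - 80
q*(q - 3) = q^2 - 3*q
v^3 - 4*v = v*(v - 2)*(v + 2)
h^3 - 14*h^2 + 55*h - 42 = (h - 7)*(h - 6)*(h - 1)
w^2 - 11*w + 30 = (w - 6)*(w - 5)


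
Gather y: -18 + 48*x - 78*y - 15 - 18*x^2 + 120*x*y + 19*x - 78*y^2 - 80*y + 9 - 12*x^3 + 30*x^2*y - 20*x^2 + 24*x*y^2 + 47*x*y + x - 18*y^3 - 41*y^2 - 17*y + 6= -12*x^3 - 38*x^2 + 68*x - 18*y^3 + y^2*(24*x - 119) + y*(30*x^2 + 167*x - 175) - 18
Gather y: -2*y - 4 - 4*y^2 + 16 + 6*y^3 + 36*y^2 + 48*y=6*y^3 + 32*y^2 + 46*y + 12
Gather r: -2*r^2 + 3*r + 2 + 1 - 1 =-2*r^2 + 3*r + 2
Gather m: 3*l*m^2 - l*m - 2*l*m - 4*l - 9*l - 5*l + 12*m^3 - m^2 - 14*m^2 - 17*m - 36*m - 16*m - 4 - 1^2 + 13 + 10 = -18*l + 12*m^3 + m^2*(3*l - 15) + m*(-3*l - 69) + 18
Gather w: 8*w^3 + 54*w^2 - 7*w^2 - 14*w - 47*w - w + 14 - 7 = 8*w^3 + 47*w^2 - 62*w + 7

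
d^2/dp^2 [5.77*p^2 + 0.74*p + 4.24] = 11.5400000000000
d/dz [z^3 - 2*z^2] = z*(3*z - 4)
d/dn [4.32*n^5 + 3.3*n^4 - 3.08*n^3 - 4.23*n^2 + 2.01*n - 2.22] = 21.6*n^4 + 13.2*n^3 - 9.24*n^2 - 8.46*n + 2.01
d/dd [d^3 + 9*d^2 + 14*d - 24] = 3*d^2 + 18*d + 14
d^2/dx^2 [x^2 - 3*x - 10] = 2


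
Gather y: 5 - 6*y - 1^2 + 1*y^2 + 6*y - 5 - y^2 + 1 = 0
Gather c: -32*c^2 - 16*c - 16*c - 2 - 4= -32*c^2 - 32*c - 6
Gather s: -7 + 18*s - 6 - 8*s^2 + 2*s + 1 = -8*s^2 + 20*s - 12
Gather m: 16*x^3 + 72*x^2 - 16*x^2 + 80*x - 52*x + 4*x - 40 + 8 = 16*x^3 + 56*x^2 + 32*x - 32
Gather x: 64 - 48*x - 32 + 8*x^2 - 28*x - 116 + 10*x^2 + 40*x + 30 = 18*x^2 - 36*x - 54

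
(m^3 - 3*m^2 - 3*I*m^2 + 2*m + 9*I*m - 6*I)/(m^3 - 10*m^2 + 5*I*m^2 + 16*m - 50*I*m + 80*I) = (m^2 - m*(1 + 3*I) + 3*I)/(m^2 + m*(-8 + 5*I) - 40*I)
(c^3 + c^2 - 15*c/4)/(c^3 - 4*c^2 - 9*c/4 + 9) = c*(2*c + 5)/(2*c^2 - 5*c - 12)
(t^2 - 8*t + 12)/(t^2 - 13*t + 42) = (t - 2)/(t - 7)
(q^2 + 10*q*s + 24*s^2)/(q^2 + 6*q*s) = (q + 4*s)/q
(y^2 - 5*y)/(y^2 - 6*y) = (y - 5)/(y - 6)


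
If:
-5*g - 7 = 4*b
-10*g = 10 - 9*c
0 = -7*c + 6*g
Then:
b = 119/32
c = -15/4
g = -35/8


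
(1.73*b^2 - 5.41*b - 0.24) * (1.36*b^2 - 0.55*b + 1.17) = 2.3528*b^4 - 8.3091*b^3 + 4.6732*b^2 - 6.1977*b - 0.2808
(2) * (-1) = -2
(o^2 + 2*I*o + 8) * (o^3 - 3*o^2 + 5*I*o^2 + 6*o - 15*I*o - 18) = o^5 - 3*o^4 + 7*I*o^4 + 4*o^3 - 21*I*o^3 - 12*o^2 + 52*I*o^2 + 48*o - 156*I*o - 144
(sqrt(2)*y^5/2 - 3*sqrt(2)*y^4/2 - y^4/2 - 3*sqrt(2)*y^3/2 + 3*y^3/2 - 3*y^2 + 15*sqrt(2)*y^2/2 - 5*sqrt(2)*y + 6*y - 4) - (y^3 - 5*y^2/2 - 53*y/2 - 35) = sqrt(2)*y^5/2 - 3*sqrt(2)*y^4/2 - y^4/2 - 3*sqrt(2)*y^3/2 + y^3/2 - y^2/2 + 15*sqrt(2)*y^2/2 - 5*sqrt(2)*y + 65*y/2 + 31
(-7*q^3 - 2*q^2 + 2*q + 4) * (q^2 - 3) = -7*q^5 - 2*q^4 + 23*q^3 + 10*q^2 - 6*q - 12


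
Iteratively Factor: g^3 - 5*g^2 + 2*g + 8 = (g + 1)*(g^2 - 6*g + 8) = (g - 2)*(g + 1)*(g - 4)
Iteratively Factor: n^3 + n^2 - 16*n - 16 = (n - 4)*(n^2 + 5*n + 4) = (n - 4)*(n + 1)*(n + 4)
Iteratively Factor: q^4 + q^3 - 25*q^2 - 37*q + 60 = (q - 1)*(q^3 + 2*q^2 - 23*q - 60) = (q - 5)*(q - 1)*(q^2 + 7*q + 12) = (q - 5)*(q - 1)*(q + 4)*(q + 3)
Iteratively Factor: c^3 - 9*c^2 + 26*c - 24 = (c - 4)*(c^2 - 5*c + 6) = (c - 4)*(c - 2)*(c - 3)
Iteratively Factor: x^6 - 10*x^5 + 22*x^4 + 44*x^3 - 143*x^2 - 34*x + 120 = (x - 1)*(x^5 - 9*x^4 + 13*x^3 + 57*x^2 - 86*x - 120) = (x - 4)*(x - 1)*(x^4 - 5*x^3 - 7*x^2 + 29*x + 30) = (x - 4)*(x - 1)*(x + 2)*(x^3 - 7*x^2 + 7*x + 15) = (x - 5)*(x - 4)*(x - 1)*(x + 2)*(x^2 - 2*x - 3) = (x - 5)*(x - 4)*(x - 3)*(x - 1)*(x + 2)*(x + 1)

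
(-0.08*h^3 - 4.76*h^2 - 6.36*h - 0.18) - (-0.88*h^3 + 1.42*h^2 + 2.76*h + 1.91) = 0.8*h^3 - 6.18*h^2 - 9.12*h - 2.09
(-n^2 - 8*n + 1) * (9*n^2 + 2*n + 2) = -9*n^4 - 74*n^3 - 9*n^2 - 14*n + 2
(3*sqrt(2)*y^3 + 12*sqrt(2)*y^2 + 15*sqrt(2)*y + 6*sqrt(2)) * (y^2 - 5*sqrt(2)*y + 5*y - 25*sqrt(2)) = 3*sqrt(2)*y^5 - 30*y^4 + 27*sqrt(2)*y^4 - 270*y^3 + 75*sqrt(2)*y^3 - 750*y^2 + 81*sqrt(2)*y^2 - 810*y + 30*sqrt(2)*y - 300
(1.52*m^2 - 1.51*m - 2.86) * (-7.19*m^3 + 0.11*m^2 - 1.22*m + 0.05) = -10.9288*m^5 + 11.0241*m^4 + 18.5429*m^3 + 1.6036*m^2 + 3.4137*m - 0.143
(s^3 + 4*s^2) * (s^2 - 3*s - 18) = s^5 + s^4 - 30*s^3 - 72*s^2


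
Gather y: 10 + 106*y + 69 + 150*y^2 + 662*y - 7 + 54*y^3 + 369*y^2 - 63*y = 54*y^3 + 519*y^2 + 705*y + 72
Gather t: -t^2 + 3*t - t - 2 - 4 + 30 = -t^2 + 2*t + 24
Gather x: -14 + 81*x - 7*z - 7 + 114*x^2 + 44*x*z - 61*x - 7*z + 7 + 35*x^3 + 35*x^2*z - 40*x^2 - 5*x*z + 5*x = 35*x^3 + x^2*(35*z + 74) + x*(39*z + 25) - 14*z - 14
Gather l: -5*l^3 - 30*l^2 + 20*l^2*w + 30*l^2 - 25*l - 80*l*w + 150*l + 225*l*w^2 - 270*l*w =-5*l^3 + 20*l^2*w + l*(225*w^2 - 350*w + 125)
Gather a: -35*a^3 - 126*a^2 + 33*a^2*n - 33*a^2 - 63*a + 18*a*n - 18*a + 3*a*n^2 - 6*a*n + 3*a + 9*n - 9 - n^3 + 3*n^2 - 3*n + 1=-35*a^3 + a^2*(33*n - 159) + a*(3*n^2 + 12*n - 78) - n^3 + 3*n^2 + 6*n - 8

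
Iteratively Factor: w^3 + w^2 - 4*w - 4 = (w + 1)*(w^2 - 4) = (w + 1)*(w + 2)*(w - 2)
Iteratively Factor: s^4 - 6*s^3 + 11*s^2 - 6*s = (s - 1)*(s^3 - 5*s^2 + 6*s) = (s - 2)*(s - 1)*(s^2 - 3*s) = (s - 3)*(s - 2)*(s - 1)*(s)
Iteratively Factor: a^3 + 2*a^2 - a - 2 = (a - 1)*(a^2 + 3*a + 2) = (a - 1)*(a + 1)*(a + 2)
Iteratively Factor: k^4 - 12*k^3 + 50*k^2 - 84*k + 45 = (k - 3)*(k^3 - 9*k^2 + 23*k - 15) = (k - 3)*(k - 1)*(k^2 - 8*k + 15) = (k - 3)^2*(k - 1)*(k - 5)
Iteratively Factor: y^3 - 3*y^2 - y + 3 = (y - 3)*(y^2 - 1) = (y - 3)*(y + 1)*(y - 1)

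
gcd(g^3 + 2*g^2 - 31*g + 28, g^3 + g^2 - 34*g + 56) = g^2 + 3*g - 28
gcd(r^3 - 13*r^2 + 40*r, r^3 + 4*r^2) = r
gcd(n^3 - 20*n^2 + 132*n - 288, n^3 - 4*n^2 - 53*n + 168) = n - 8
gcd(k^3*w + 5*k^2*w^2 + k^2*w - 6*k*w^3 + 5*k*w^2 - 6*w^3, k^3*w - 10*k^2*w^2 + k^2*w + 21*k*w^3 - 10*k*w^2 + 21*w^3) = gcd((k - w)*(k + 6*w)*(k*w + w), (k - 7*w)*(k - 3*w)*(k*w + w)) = k*w + w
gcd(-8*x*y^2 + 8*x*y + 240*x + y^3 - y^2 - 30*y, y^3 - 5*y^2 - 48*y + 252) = y - 6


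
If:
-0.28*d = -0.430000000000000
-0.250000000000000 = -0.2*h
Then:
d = 1.54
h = 1.25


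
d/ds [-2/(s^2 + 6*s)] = 4*(s + 3)/(s^2*(s + 6)^2)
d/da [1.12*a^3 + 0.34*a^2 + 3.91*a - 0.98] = 3.36*a^2 + 0.68*a + 3.91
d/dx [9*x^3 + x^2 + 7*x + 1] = 27*x^2 + 2*x + 7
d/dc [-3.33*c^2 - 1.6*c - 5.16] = -6.66*c - 1.6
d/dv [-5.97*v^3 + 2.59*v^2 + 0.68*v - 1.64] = -17.91*v^2 + 5.18*v + 0.68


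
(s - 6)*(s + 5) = s^2 - s - 30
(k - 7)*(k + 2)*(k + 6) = k^3 + k^2 - 44*k - 84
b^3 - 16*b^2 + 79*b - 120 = (b - 8)*(b - 5)*(b - 3)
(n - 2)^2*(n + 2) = n^3 - 2*n^2 - 4*n + 8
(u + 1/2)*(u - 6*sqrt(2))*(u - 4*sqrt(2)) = u^3 - 10*sqrt(2)*u^2 + u^2/2 - 5*sqrt(2)*u + 48*u + 24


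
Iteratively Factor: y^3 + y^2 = (y + 1)*(y^2) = y*(y + 1)*(y)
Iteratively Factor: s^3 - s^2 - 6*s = (s - 3)*(s^2 + 2*s) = s*(s - 3)*(s + 2)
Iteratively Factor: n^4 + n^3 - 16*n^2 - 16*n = (n + 4)*(n^3 - 3*n^2 - 4*n) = n*(n + 4)*(n^2 - 3*n - 4) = n*(n + 1)*(n + 4)*(n - 4)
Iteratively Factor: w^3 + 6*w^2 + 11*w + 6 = (w + 1)*(w^2 + 5*w + 6) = (w + 1)*(w + 2)*(w + 3)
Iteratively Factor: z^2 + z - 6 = (z + 3)*(z - 2)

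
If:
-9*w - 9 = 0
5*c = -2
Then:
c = -2/5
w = -1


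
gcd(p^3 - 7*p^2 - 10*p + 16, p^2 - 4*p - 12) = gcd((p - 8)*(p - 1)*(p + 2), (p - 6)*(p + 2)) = p + 2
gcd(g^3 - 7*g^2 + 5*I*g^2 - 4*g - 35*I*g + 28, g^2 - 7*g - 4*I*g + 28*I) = g - 7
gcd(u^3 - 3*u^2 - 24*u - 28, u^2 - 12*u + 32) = 1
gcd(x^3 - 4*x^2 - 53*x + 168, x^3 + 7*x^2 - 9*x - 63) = x^2 + 4*x - 21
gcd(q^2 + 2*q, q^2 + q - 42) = 1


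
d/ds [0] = 0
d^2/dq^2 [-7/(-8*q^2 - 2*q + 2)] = 7*(-16*q^2 - 4*q + (8*q + 1)^2 + 4)/(4*q^2 + q - 1)^3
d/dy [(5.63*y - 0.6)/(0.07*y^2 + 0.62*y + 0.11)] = (-0.3941*y^2 + 0.0840000000000001*y + 0.9913)/(0.0049*y^4 + 0.0868*y^3 + 0.3998*y^2 + 0.1364*y + 0.0121)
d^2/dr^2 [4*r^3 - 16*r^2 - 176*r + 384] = 24*r - 32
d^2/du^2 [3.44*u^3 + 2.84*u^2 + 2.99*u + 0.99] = 20.64*u + 5.68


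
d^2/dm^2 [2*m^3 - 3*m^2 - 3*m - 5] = 12*m - 6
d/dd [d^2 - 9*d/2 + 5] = 2*d - 9/2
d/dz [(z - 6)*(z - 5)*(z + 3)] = 3*z^2 - 16*z - 3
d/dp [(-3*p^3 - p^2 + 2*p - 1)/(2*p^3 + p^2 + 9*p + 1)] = (-p^4 - 62*p^3 - 14*p^2 + 11)/(4*p^6 + 4*p^5 + 37*p^4 + 22*p^3 + 83*p^2 + 18*p + 1)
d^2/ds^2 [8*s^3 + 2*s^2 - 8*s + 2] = 48*s + 4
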